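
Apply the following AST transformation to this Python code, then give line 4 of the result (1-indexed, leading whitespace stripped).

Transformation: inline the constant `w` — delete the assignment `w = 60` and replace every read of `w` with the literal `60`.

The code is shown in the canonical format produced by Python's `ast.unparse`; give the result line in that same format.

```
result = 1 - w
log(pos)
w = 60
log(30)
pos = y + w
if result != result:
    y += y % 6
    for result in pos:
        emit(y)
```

pos = y + 60

Transformed code:
result = 1 - 60
log(pos)
log(30)
pos = y + 60
if result != result:
    y += y % 6
    for result in pos:
        emit(y)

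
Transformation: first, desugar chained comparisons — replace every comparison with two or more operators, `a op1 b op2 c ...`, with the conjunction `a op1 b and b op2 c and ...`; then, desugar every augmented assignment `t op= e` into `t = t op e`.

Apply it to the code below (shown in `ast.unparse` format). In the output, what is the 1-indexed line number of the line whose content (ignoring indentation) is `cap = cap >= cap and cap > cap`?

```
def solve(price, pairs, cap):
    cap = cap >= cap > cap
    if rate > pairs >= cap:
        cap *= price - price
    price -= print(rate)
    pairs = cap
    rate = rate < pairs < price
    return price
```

Transformed code:
def solve(price, pairs, cap):
    cap = cap >= cap and cap > cap
    if rate > pairs and pairs >= cap:
        cap = cap * (price - price)
    price = price - print(rate)
    pairs = cap
    rate = rate < pairs and pairs < price
    return price

2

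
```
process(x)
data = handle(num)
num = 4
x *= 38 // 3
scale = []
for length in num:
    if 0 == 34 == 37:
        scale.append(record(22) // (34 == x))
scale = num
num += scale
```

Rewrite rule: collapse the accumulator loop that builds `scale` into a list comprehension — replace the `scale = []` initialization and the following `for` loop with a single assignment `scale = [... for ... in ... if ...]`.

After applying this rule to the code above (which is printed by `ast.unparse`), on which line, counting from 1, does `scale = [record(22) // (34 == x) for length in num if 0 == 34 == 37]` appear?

Transformed code:
process(x)
data = handle(num)
num = 4
x *= 38 // 3
scale = [record(22) // (34 == x) for length in num if 0 == 34 == 37]
scale = num
num += scale

5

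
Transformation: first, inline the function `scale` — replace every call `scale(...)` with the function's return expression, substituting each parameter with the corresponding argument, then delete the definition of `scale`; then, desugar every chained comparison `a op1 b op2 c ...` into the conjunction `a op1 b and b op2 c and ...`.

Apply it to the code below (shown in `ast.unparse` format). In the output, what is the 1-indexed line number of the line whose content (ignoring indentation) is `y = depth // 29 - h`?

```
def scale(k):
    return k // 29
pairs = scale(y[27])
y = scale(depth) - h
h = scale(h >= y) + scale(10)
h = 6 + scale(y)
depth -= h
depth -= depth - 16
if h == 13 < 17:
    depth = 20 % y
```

2

Transformed code:
pairs = y[27] // 29
y = depth // 29 - h
h = (h >= y) // 29 + 10 // 29
h = 6 + y // 29
depth -= h
depth -= depth - 16
if h == 13 and 13 < 17:
    depth = 20 % y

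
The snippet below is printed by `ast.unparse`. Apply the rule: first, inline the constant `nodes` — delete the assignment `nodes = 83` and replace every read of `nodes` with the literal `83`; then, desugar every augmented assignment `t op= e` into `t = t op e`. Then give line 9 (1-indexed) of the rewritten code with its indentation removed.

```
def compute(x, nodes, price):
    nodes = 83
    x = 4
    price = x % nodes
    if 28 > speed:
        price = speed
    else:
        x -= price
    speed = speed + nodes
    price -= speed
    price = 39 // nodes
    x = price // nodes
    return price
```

price = price - speed

Transformed code:
def compute(x, nodes, price):
    x = 4
    price = x % 83
    if 28 > speed:
        price = speed
    else:
        x = x - price
    speed = speed + 83
    price = price - speed
    price = 39 // 83
    x = price // 83
    return price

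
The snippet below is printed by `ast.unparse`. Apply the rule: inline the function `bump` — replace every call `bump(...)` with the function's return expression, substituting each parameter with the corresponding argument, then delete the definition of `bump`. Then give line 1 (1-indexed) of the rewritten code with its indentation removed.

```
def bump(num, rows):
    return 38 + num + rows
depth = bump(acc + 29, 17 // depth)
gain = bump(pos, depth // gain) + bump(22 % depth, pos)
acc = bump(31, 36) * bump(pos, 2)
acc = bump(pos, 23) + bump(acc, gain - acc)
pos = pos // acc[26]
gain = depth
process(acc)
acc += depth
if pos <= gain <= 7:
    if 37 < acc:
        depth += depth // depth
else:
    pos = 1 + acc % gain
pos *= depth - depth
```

depth = 38 + (acc + 29) + 17 // depth

Transformed code:
depth = 38 + (acc + 29) + 17 // depth
gain = 38 + pos + depth // gain + (38 + 22 % depth + pos)
acc = (38 + 31 + 36) * (38 + pos + 2)
acc = 38 + pos + 23 + (38 + acc + (gain - acc))
pos = pos // acc[26]
gain = depth
process(acc)
acc += depth
if pos <= gain <= 7:
    if 37 < acc:
        depth += depth // depth
else:
    pos = 1 + acc % gain
pos *= depth - depth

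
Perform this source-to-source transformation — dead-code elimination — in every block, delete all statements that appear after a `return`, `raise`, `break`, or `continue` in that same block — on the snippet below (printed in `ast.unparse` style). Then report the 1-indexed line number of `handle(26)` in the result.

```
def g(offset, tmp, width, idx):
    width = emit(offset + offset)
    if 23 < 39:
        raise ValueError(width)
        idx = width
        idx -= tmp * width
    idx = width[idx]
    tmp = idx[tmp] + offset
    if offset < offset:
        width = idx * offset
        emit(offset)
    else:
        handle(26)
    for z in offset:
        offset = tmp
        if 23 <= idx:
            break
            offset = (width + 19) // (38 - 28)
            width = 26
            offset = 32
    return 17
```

Transformed code:
def g(offset, tmp, width, idx):
    width = emit(offset + offset)
    if 23 < 39:
        raise ValueError(width)
    idx = width[idx]
    tmp = idx[tmp] + offset
    if offset < offset:
        width = idx * offset
        emit(offset)
    else:
        handle(26)
    for z in offset:
        offset = tmp
        if 23 <= idx:
            break
    return 17

11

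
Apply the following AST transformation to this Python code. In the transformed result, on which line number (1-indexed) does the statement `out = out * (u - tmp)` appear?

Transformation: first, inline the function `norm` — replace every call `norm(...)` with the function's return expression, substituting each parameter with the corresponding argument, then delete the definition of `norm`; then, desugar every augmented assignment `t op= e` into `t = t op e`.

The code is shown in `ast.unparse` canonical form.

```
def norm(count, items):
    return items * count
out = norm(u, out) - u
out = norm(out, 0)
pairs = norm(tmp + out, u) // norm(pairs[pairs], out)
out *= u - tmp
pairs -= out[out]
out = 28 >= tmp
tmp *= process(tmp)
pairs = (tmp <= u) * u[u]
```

4

Transformed code:
out = out * u - u
out = 0 * out
pairs = u * (tmp + out) // (out * pairs[pairs])
out = out * (u - tmp)
pairs = pairs - out[out]
out = 28 >= tmp
tmp = tmp * process(tmp)
pairs = (tmp <= u) * u[u]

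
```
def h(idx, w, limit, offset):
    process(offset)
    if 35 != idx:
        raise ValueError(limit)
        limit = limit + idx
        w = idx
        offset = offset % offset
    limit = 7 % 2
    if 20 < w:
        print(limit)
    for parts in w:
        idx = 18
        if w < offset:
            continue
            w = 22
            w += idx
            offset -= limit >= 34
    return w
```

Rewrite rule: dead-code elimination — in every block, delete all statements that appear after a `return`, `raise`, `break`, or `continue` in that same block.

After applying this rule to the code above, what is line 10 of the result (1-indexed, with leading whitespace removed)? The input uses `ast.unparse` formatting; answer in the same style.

if w < offset:

Transformed code:
def h(idx, w, limit, offset):
    process(offset)
    if 35 != idx:
        raise ValueError(limit)
    limit = 7 % 2
    if 20 < w:
        print(limit)
    for parts in w:
        idx = 18
        if w < offset:
            continue
    return w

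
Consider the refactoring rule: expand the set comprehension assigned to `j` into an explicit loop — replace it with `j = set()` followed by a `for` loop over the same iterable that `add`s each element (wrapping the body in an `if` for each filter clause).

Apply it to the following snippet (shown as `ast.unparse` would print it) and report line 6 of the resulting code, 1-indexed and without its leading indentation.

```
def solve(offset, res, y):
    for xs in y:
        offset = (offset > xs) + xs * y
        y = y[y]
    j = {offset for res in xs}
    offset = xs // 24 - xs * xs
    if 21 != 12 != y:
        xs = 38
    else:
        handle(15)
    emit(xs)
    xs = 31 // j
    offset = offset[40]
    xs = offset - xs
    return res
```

Transformed code:
def solve(offset, res, y):
    for xs in y:
        offset = (offset > xs) + xs * y
        y = y[y]
    j = set()
    for res in xs:
        j.add(offset)
    offset = xs // 24 - xs * xs
    if 21 != 12 != y:
        xs = 38
    else:
        handle(15)
    emit(xs)
    xs = 31 // j
    offset = offset[40]
    xs = offset - xs
    return res

for res in xs:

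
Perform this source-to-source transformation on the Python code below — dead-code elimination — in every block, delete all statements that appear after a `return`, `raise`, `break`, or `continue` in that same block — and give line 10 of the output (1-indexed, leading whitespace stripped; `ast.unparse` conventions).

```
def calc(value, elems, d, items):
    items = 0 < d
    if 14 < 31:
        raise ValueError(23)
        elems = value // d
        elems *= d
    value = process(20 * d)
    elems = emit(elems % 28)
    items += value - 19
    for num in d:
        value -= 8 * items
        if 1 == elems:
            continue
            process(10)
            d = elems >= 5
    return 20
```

Transformed code:
def calc(value, elems, d, items):
    items = 0 < d
    if 14 < 31:
        raise ValueError(23)
    value = process(20 * d)
    elems = emit(elems % 28)
    items += value - 19
    for num in d:
        value -= 8 * items
        if 1 == elems:
            continue
    return 20

if 1 == elems:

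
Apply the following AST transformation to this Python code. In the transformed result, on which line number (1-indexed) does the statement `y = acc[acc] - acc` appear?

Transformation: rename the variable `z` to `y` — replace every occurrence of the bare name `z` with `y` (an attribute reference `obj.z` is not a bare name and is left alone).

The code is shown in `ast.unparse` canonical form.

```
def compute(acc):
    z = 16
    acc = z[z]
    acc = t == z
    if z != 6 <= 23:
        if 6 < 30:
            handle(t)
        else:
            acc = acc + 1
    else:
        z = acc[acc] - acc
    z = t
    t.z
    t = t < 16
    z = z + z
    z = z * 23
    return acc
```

11

Transformed code:
def compute(acc):
    y = 16
    acc = y[y]
    acc = t == y
    if y != 6 <= 23:
        if 6 < 30:
            handle(t)
        else:
            acc = acc + 1
    else:
        y = acc[acc] - acc
    y = t
    t.z
    t = t < 16
    y = y + y
    y = y * 23
    return acc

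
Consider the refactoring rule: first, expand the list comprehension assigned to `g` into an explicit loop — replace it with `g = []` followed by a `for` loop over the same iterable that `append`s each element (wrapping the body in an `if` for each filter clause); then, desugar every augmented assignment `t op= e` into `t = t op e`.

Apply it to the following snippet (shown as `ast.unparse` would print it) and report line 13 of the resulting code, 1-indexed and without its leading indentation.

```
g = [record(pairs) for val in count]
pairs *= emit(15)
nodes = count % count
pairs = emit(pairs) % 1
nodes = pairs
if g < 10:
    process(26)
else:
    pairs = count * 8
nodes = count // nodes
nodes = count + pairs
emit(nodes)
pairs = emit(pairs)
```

nodes = count + pairs

Transformed code:
g = []
for val in count:
    g.append(record(pairs))
pairs = pairs * emit(15)
nodes = count % count
pairs = emit(pairs) % 1
nodes = pairs
if g < 10:
    process(26)
else:
    pairs = count * 8
nodes = count // nodes
nodes = count + pairs
emit(nodes)
pairs = emit(pairs)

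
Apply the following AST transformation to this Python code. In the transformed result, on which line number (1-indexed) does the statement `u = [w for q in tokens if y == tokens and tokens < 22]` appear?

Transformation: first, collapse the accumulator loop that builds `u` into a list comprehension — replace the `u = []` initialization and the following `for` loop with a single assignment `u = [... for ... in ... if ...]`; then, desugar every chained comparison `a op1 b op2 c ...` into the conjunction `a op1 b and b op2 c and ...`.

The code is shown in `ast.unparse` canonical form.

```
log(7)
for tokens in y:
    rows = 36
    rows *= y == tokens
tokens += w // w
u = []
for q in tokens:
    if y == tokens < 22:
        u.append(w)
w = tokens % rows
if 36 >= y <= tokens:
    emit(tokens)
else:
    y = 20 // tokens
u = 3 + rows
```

Transformed code:
log(7)
for tokens in y:
    rows = 36
    rows *= y == tokens
tokens += w // w
u = [w for q in tokens if y == tokens and tokens < 22]
w = tokens % rows
if 36 >= y and y <= tokens:
    emit(tokens)
else:
    y = 20 // tokens
u = 3 + rows

6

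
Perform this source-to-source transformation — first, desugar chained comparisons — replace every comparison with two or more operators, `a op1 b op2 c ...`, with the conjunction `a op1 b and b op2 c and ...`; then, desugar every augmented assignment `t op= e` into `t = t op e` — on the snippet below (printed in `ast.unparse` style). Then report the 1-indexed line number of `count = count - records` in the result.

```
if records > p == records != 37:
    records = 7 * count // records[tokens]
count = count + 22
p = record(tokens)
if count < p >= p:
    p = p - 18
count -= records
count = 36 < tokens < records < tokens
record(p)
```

7

Transformed code:
if records > p and p == records and (records != 37):
    records = 7 * count // records[tokens]
count = count + 22
p = record(tokens)
if count < p and p >= p:
    p = p - 18
count = count - records
count = 36 < tokens and tokens < records and (records < tokens)
record(p)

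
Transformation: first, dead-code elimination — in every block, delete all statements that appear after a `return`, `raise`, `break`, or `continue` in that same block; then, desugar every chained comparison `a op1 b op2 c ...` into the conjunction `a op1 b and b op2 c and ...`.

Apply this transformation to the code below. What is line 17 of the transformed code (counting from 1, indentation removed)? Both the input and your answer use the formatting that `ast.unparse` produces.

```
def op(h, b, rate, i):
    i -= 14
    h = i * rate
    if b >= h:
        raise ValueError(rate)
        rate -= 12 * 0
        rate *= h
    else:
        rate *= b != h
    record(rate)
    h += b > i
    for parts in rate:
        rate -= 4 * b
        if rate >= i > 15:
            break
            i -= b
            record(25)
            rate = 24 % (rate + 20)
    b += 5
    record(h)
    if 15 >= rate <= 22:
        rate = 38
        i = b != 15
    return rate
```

Transformed code:
def op(h, b, rate, i):
    i -= 14
    h = i * rate
    if b >= h:
        raise ValueError(rate)
    else:
        rate *= b != h
    record(rate)
    h += b > i
    for parts in rate:
        rate -= 4 * b
        if rate >= i and i > 15:
            break
    b += 5
    record(h)
    if 15 >= rate and rate <= 22:
        rate = 38
        i = b != 15
    return rate

rate = 38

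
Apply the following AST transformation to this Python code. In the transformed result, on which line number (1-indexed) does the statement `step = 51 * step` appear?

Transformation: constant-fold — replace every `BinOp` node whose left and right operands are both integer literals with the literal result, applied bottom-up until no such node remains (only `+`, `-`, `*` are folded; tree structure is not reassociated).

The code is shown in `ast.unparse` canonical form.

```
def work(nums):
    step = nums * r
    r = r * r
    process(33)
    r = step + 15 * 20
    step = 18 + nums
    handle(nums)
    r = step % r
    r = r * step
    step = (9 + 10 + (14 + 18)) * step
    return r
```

10

Transformed code:
def work(nums):
    step = nums * r
    r = r * r
    process(33)
    r = step + 300
    step = 18 + nums
    handle(nums)
    r = step % r
    r = r * step
    step = 51 * step
    return r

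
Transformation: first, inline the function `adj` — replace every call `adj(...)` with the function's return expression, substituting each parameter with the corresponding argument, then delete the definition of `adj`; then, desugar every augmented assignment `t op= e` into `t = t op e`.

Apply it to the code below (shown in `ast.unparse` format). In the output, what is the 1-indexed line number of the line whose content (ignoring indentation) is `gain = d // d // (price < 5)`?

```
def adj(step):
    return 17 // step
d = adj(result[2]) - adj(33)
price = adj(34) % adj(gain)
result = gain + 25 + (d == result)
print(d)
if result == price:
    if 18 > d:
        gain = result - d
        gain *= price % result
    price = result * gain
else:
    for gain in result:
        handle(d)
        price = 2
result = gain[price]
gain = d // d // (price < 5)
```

15

Transformed code:
d = 17 // result[2] - 17 // 33
price = 17 // 34 % (17 // gain)
result = gain + 25 + (d == result)
print(d)
if result == price:
    if 18 > d:
        gain = result - d
        gain = gain * (price % result)
    price = result * gain
else:
    for gain in result:
        handle(d)
        price = 2
result = gain[price]
gain = d // d // (price < 5)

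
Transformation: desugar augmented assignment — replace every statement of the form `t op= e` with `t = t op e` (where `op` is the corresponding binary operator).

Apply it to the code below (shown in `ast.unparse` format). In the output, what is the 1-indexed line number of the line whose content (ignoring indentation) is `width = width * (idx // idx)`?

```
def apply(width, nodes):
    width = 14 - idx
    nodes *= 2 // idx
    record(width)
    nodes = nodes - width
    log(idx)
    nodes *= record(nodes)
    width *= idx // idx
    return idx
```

Transformed code:
def apply(width, nodes):
    width = 14 - idx
    nodes = nodes * (2 // idx)
    record(width)
    nodes = nodes - width
    log(idx)
    nodes = nodes * record(nodes)
    width = width * (idx // idx)
    return idx

8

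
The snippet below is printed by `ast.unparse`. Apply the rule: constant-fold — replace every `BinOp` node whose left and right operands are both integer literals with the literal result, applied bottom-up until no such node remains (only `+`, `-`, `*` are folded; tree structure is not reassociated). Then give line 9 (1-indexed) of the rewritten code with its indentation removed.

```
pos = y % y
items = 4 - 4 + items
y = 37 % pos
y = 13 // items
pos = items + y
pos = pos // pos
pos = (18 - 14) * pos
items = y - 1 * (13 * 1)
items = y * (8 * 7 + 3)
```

items = y * 59

Transformed code:
pos = y % y
items = 0 + items
y = 37 % pos
y = 13 // items
pos = items + y
pos = pos // pos
pos = 4 * pos
items = y - 13
items = y * 59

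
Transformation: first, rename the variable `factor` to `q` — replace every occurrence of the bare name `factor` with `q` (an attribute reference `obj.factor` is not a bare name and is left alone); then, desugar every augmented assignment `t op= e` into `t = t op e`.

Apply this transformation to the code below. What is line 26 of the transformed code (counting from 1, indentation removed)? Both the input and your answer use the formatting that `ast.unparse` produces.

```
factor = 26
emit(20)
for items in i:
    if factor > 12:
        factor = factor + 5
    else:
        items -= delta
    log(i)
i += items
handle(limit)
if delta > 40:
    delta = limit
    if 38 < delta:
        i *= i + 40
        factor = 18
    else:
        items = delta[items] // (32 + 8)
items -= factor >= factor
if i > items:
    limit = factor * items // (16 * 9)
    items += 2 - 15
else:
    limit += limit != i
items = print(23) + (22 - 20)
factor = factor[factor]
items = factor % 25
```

Transformed code:
q = 26
emit(20)
for items in i:
    if q > 12:
        q = q + 5
    else:
        items = items - delta
    log(i)
i = i + items
handle(limit)
if delta > 40:
    delta = limit
    if 38 < delta:
        i = i * (i + 40)
        q = 18
    else:
        items = delta[items] // (32 + 8)
items = items - (q >= q)
if i > items:
    limit = q * items // (16 * 9)
    items = items + (2 - 15)
else:
    limit = limit + (limit != i)
items = print(23) + (22 - 20)
q = q[q]
items = q % 25

items = q % 25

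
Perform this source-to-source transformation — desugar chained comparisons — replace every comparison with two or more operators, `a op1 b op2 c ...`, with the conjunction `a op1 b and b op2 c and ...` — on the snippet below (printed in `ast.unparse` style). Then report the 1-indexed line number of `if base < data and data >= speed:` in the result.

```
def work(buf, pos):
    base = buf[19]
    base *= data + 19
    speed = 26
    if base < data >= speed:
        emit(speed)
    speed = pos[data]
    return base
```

5

Transformed code:
def work(buf, pos):
    base = buf[19]
    base *= data + 19
    speed = 26
    if base < data and data >= speed:
        emit(speed)
    speed = pos[data]
    return base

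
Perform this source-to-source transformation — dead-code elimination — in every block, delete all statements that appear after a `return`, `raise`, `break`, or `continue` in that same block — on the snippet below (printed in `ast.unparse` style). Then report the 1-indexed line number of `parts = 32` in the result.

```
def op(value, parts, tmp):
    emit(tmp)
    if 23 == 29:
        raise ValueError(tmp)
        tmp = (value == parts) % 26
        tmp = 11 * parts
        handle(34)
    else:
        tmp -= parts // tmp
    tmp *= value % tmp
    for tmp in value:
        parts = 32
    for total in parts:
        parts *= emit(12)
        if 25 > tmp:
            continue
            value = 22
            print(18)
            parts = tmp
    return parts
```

9

Transformed code:
def op(value, parts, tmp):
    emit(tmp)
    if 23 == 29:
        raise ValueError(tmp)
    else:
        tmp -= parts // tmp
    tmp *= value % tmp
    for tmp in value:
        parts = 32
    for total in parts:
        parts *= emit(12)
        if 25 > tmp:
            continue
    return parts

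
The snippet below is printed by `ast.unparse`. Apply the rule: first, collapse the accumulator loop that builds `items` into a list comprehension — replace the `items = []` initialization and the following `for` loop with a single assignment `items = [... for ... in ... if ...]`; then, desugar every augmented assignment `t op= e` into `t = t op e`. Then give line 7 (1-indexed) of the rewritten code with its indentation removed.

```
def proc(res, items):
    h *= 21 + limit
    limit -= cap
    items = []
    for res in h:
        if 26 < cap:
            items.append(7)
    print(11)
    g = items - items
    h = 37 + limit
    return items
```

h = 37 + limit

Transformed code:
def proc(res, items):
    h = h * (21 + limit)
    limit = limit - cap
    items = [7 for res in h if 26 < cap]
    print(11)
    g = items - items
    h = 37 + limit
    return items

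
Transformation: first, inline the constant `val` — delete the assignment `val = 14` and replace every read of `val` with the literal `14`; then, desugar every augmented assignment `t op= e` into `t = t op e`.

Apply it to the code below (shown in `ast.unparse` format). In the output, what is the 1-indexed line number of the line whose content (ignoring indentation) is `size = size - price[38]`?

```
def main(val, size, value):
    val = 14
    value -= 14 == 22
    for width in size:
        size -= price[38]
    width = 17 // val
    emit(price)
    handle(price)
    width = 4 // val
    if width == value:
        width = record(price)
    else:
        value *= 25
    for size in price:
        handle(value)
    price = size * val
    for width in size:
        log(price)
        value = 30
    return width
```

4

Transformed code:
def main(val, size, value):
    value = value - (14 == 22)
    for width in size:
        size = size - price[38]
    width = 17 // 14
    emit(price)
    handle(price)
    width = 4 // 14
    if width == value:
        width = record(price)
    else:
        value = value * 25
    for size in price:
        handle(value)
    price = size * 14
    for width in size:
        log(price)
        value = 30
    return width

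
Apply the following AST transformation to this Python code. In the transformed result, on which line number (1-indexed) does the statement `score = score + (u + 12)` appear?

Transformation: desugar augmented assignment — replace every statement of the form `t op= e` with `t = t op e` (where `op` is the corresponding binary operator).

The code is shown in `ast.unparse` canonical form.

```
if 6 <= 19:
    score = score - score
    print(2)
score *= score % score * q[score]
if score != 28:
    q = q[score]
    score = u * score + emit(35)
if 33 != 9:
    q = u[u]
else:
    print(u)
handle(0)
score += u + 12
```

13

Transformed code:
if 6 <= 19:
    score = score - score
    print(2)
score = score * (score % score * q[score])
if score != 28:
    q = q[score]
    score = u * score + emit(35)
if 33 != 9:
    q = u[u]
else:
    print(u)
handle(0)
score = score + (u + 12)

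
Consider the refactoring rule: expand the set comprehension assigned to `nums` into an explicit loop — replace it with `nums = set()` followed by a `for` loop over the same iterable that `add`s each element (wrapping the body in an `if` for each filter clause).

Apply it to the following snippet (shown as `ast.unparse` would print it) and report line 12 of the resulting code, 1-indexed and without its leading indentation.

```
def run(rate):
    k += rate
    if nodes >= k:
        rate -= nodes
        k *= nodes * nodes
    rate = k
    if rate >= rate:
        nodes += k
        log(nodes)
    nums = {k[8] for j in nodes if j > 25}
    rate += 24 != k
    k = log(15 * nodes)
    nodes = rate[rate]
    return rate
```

Transformed code:
def run(rate):
    k += rate
    if nodes >= k:
        rate -= nodes
        k *= nodes * nodes
    rate = k
    if rate >= rate:
        nodes += k
        log(nodes)
    nums = set()
    for j in nodes:
        if j > 25:
            nums.add(k[8])
    rate += 24 != k
    k = log(15 * nodes)
    nodes = rate[rate]
    return rate

if j > 25:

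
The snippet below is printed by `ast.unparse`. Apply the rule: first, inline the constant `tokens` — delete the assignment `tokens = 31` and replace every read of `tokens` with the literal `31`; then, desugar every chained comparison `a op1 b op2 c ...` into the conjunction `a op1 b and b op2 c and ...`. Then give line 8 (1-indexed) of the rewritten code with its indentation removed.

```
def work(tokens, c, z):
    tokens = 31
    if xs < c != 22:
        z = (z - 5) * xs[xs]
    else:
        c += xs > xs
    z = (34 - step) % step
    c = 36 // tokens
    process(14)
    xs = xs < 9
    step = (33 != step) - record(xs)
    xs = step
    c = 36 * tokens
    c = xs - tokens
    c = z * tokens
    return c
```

process(14)

Transformed code:
def work(tokens, c, z):
    if xs < c and c != 22:
        z = (z - 5) * xs[xs]
    else:
        c += xs > xs
    z = (34 - step) % step
    c = 36 // 31
    process(14)
    xs = xs < 9
    step = (33 != step) - record(xs)
    xs = step
    c = 36 * 31
    c = xs - 31
    c = z * 31
    return c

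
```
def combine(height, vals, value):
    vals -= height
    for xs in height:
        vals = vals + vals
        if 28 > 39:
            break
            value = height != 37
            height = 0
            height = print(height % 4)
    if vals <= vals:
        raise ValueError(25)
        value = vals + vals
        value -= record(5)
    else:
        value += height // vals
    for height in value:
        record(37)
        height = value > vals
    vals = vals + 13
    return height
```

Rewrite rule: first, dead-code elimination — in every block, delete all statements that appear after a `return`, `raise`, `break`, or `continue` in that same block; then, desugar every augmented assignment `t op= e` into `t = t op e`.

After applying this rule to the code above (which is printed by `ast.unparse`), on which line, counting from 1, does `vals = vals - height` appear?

Transformed code:
def combine(height, vals, value):
    vals = vals - height
    for xs in height:
        vals = vals + vals
        if 28 > 39:
            break
    if vals <= vals:
        raise ValueError(25)
    else:
        value = value + height // vals
    for height in value:
        record(37)
        height = value > vals
    vals = vals + 13
    return height

2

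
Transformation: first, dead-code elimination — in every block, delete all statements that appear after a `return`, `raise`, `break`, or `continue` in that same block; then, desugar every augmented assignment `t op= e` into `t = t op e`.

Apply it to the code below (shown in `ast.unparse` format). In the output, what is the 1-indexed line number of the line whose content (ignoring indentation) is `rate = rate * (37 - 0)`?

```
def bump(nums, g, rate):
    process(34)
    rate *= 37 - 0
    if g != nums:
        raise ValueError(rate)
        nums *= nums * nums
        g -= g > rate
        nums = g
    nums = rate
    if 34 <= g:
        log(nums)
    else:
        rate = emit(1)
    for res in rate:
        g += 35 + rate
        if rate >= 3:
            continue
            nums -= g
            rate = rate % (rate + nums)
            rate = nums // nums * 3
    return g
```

3

Transformed code:
def bump(nums, g, rate):
    process(34)
    rate = rate * (37 - 0)
    if g != nums:
        raise ValueError(rate)
    nums = rate
    if 34 <= g:
        log(nums)
    else:
        rate = emit(1)
    for res in rate:
        g = g + (35 + rate)
        if rate >= 3:
            continue
    return g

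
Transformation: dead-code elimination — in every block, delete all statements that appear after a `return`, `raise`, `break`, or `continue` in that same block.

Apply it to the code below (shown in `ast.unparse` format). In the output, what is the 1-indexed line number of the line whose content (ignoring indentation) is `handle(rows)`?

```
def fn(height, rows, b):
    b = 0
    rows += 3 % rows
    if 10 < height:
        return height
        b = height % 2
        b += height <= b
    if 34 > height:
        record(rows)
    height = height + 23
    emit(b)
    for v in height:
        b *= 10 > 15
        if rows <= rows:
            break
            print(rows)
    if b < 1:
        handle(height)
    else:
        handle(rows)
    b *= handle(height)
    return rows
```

Transformed code:
def fn(height, rows, b):
    b = 0
    rows += 3 % rows
    if 10 < height:
        return height
    if 34 > height:
        record(rows)
    height = height + 23
    emit(b)
    for v in height:
        b *= 10 > 15
        if rows <= rows:
            break
    if b < 1:
        handle(height)
    else:
        handle(rows)
    b *= handle(height)
    return rows

17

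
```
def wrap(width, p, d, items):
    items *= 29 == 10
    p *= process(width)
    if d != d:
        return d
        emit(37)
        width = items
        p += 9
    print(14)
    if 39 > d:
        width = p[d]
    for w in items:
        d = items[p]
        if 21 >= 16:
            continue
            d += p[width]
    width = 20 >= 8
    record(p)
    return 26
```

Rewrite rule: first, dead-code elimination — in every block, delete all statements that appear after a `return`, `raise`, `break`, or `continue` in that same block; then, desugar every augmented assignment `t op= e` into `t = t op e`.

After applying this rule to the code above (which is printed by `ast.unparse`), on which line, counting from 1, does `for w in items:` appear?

Transformed code:
def wrap(width, p, d, items):
    items = items * (29 == 10)
    p = p * process(width)
    if d != d:
        return d
    print(14)
    if 39 > d:
        width = p[d]
    for w in items:
        d = items[p]
        if 21 >= 16:
            continue
    width = 20 >= 8
    record(p)
    return 26

9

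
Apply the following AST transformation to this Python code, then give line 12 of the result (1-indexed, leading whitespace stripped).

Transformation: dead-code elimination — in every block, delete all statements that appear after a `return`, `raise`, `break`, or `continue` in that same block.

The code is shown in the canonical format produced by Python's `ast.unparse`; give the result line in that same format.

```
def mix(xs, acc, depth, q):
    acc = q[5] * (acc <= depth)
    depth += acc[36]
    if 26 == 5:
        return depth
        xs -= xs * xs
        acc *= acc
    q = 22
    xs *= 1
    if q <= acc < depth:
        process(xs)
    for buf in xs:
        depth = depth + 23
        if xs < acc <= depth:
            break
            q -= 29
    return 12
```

Transformed code:
def mix(xs, acc, depth, q):
    acc = q[5] * (acc <= depth)
    depth += acc[36]
    if 26 == 5:
        return depth
    q = 22
    xs *= 1
    if q <= acc < depth:
        process(xs)
    for buf in xs:
        depth = depth + 23
        if xs < acc <= depth:
            break
    return 12

if xs < acc <= depth:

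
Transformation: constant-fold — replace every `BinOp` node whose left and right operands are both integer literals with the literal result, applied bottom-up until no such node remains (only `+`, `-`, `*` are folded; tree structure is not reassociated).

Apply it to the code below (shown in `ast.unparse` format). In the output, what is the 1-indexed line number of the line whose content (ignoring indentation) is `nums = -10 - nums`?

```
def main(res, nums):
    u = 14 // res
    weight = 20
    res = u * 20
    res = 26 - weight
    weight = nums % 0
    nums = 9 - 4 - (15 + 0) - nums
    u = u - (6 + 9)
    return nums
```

7

Transformed code:
def main(res, nums):
    u = 14 // res
    weight = 20
    res = u * 20
    res = 26 - weight
    weight = nums % 0
    nums = -10 - nums
    u = u - 15
    return nums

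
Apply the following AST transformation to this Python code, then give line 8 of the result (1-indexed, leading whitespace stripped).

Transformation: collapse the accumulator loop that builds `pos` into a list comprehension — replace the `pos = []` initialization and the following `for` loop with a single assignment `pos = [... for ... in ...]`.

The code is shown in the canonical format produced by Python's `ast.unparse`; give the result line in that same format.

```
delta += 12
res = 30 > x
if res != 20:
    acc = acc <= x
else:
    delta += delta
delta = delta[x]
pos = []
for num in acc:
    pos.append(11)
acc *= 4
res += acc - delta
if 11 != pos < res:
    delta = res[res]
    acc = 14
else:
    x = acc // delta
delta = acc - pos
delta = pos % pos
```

Transformed code:
delta += 12
res = 30 > x
if res != 20:
    acc = acc <= x
else:
    delta += delta
delta = delta[x]
pos = [11 for num in acc]
acc *= 4
res += acc - delta
if 11 != pos < res:
    delta = res[res]
    acc = 14
else:
    x = acc // delta
delta = acc - pos
delta = pos % pos

pos = [11 for num in acc]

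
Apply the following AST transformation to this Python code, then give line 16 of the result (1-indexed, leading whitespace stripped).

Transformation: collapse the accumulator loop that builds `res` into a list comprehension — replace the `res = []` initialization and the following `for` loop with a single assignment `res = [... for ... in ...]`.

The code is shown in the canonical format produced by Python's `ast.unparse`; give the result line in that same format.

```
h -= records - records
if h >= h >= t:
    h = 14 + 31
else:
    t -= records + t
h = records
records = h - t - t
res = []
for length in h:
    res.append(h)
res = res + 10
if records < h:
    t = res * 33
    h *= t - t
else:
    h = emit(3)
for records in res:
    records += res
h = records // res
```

records += res

Transformed code:
h -= records - records
if h >= h >= t:
    h = 14 + 31
else:
    t -= records + t
h = records
records = h - t - t
res = [h for length in h]
res = res + 10
if records < h:
    t = res * 33
    h *= t - t
else:
    h = emit(3)
for records in res:
    records += res
h = records // res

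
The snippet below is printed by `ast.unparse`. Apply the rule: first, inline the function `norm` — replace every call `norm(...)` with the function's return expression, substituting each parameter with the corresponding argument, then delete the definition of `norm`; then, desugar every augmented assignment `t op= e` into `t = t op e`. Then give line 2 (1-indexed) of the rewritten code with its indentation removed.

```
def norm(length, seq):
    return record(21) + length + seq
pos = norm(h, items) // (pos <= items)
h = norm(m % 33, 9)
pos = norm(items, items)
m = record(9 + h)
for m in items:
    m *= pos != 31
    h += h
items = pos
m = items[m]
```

Transformed code:
pos = (record(21) + h + items) // (pos <= items)
h = record(21) + m % 33 + 9
pos = record(21) + items + items
m = record(9 + h)
for m in items:
    m = m * (pos != 31)
    h = h + h
items = pos
m = items[m]

h = record(21) + m % 33 + 9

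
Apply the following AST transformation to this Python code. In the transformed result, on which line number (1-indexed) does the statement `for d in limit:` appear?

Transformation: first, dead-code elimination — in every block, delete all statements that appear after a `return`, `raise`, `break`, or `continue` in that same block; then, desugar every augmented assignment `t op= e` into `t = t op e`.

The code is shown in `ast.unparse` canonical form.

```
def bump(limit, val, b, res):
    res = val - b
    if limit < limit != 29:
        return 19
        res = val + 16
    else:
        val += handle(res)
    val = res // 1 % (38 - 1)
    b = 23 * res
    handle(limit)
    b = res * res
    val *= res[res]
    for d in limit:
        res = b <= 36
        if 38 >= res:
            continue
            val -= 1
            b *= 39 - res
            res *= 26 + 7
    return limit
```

Transformed code:
def bump(limit, val, b, res):
    res = val - b
    if limit < limit != 29:
        return 19
    else:
        val = val + handle(res)
    val = res // 1 % (38 - 1)
    b = 23 * res
    handle(limit)
    b = res * res
    val = val * res[res]
    for d in limit:
        res = b <= 36
        if 38 >= res:
            continue
    return limit

12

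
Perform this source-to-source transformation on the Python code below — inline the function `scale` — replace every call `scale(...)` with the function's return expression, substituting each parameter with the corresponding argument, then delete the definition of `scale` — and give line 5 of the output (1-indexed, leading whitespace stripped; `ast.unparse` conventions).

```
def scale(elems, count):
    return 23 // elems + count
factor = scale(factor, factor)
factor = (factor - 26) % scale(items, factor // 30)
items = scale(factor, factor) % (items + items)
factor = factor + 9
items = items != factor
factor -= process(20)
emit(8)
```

Transformed code:
factor = 23 // factor + factor
factor = (factor - 26) % (23 // items + factor // 30)
items = (23 // factor + factor) % (items + items)
factor = factor + 9
items = items != factor
factor -= process(20)
emit(8)

items = items != factor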